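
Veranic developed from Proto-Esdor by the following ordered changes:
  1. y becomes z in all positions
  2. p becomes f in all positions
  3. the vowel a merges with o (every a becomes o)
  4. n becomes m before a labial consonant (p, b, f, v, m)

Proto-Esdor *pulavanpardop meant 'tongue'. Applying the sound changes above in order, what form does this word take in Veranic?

Veranic: *pulavanpardop > fulavanfardof > fulovonfordof > fulovomfordof  (by unconditioned shift, vowel merger, nasal place assimilation)

fulovomfordof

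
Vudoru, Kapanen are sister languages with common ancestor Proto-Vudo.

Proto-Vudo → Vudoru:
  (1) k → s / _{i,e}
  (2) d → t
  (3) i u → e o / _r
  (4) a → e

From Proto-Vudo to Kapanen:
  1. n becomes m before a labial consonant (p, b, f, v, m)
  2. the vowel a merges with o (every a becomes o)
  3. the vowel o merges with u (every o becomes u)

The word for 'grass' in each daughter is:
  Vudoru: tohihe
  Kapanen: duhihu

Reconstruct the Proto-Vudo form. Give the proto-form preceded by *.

Position 2: Vudoru has o, Kapanen has u. Taking the neighbouring segments as reconstructed: Vudoru o can only go back to *o; Kapanen u could go back to *a or *o or *u — the one source consistent with every daughter is *o.
Position 1: Vudoru has t, Kapanen has d. Kapanen preserves d here (none of its changes turn any other segment into d), so the proto-segment is *d.
Position 6: Vudoru has e, Kapanen has u. Taking the neighbouring segments as reconstructed: Vudoru e could go back to *a or *e; Kapanen u could go back to *a or *o or *u — the one source consistent with every daughter is *a.
Continuing position by position gives *dohiha; check it forward:
Vudoru: *dohiha
  dohiha (rule 1 does not apply)
  dohiha → tohiha   [unconditioned shift]
  tohiha (rule 3 does not apply)
  tohiha → tohihe   [vowel merger]
  giving Vudoru tohihe.
Kapanen: *dohiha
  dohiha (rule 1 does not apply)
  dohiha → dohiho   [vowel merger]
  dohiho → duhihu   [vowel merger]
  giving Kapanen duhihu.
No other proto-form is consistent with every reflex, so the reconstruction is *dohiha.

*dohiha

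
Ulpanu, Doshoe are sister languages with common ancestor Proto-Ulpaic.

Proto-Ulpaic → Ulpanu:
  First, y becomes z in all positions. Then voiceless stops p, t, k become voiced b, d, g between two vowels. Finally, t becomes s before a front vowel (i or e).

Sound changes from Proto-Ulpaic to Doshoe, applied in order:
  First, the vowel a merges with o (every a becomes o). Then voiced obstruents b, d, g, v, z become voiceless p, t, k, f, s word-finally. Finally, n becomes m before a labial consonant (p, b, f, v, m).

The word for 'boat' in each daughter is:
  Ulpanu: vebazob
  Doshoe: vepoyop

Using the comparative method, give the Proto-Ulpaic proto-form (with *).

*vepayob

Position 3: Ulpanu has b, Doshoe has p. Taking the neighbouring segments as reconstructed: Ulpanu b could go back to *p or *b; Doshoe p can only go back to *p — the one source consistent with every daughter is *p.
Position 7: Ulpanu has b, Doshoe has p. Taking the neighbouring segments as reconstructed: Ulpanu b can only go back to *b; Doshoe p could go back to *p or *b — the one source consistent with every daughter is *b.
Position 5: Ulpanu has z, Doshoe has y. Doshoe preserves y here (none of its changes turn any other segment into y), so the proto-segment is *y.
This points to *vepayob. Verify forward in each daughter:
Ulpanu: *vepayob
  vepayob → vepazob   [unconditioned shift]
  vepazob → vebazob   [intervocalic voicing]
  vebazob (rule 3 does not apply)
  giving Ulpanu vebazob.
Doshoe: start from *vepayob.
  rule 1 (vowel merger): vepayob → vepoyob
  rule 2 (final devoicing): vepoyob → vepoyop
  rule 3: no change — vepoyop
  ⇒ Doshoe vepoyop
No other proto-form is consistent with every reflex, so the reconstruction is *vepayob.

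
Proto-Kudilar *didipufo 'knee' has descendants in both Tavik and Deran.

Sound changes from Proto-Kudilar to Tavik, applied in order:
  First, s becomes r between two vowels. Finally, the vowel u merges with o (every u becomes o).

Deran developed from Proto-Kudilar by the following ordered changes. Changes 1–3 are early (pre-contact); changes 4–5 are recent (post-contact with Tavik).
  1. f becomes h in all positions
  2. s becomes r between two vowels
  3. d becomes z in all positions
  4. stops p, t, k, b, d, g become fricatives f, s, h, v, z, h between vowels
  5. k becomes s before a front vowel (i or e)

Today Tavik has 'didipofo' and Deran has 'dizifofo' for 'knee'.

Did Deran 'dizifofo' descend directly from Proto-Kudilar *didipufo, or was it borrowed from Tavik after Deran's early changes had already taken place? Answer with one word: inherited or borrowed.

If inherited, *didipufo would pass through all of Deran's changes:
Deran: *didipufo > didipuho > zizipuho > zizifuho  (by unconditioned shift, unconditioned shift, intervocalic lenition)
If borrowed from Tavik 'didipofo' after the early changes, it would undergo only the recent ones:
  rule 4 (intervocalic lenition): didipofo → dizifofo
  rule 5 (palatalisation): no change (dizifofo)
  ⇒ as a loan: dizifofo
Deran 'dizifofo' matches the loan outcome 'dizifofo', not the inherited 'zizifuho' — it skipped the early Deran changes, so it was borrowed from Tavik.

borrowed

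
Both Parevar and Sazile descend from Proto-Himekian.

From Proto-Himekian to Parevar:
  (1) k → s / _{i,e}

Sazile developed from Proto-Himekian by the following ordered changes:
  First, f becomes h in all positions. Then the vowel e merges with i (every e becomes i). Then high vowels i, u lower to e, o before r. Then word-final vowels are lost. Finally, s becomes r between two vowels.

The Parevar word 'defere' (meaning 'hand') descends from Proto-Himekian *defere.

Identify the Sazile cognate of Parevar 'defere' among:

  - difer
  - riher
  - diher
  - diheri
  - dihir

diher

Sazile: *defere > dehere > dihiri > diheri > diher  (by unconditioned shift, vowel merger, pre-rhotic lowering, apocope)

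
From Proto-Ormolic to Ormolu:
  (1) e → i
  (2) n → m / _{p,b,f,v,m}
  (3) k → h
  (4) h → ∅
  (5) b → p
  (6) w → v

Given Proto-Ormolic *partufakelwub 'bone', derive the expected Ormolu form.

Ormolu: *partufakelwub
  partufakelwub → partufakilwub   [vowel merger]
  partufakilwub (rule 2 does not apply)
  partufakilwub → partufahilwub   [unconditioned shift]
  partufahilwub → partufailwub   [h-loss]
  partufailwub → partufailwup   [unconditioned shift]
  partufailwup → partufailvup   [unconditioned shift]
  giving Ormolu partufailvup.

partufailvup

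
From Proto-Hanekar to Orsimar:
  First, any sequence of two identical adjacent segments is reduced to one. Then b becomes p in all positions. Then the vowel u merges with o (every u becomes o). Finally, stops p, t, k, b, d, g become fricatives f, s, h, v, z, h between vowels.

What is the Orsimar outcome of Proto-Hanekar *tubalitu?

Orsimar: *tubalitu > tupalitu > topalito > tofaliso  (by unconditioned shift, vowel merger, intervocalic lenition)

tofaliso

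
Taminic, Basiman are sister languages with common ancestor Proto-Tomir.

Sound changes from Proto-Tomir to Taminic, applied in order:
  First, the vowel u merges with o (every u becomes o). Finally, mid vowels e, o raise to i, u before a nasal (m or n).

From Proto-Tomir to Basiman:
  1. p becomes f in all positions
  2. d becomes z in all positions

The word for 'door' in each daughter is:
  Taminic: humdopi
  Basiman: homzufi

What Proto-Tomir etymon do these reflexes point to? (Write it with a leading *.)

Position 2: Taminic has u, Basiman has o. Basiman preserves o here (none of its changes turn any other segment into o), so the proto-segment is *o.
Position 4: Taminic has d, Basiman has z. Taminic preserves d here (none of its changes turn any other segment into d), so the proto-segment is *d.
Position 5: Taminic has o, Basiman has u. Basiman preserves u here (none of its changes turn any other segment into u), so the proto-segment is *u.
Verify the candidate proto-form against each daughter:
Taminic: start from *homdupi.
  rule 1 (vowel merger): homdupi → homdopi
  rule 2 (pre-nasal raising): homdopi → humdopi
  ⇒ Taminic humdopi
Basiman: *homdupi > homdufi > homzufi  (by unconditioned shift, unconditioned shift)
Only *homdupi yields all of Taminic humdopi, Basiman homzufi.

*homdupi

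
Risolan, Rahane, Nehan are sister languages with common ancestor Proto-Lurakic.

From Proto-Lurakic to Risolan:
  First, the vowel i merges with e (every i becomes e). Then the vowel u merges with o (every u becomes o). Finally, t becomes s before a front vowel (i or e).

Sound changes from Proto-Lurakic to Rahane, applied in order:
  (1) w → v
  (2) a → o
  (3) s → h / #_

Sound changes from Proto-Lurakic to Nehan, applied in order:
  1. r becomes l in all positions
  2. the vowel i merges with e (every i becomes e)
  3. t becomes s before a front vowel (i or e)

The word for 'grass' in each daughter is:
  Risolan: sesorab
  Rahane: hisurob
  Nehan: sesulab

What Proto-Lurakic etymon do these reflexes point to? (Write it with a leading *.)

*sisurab

Position 6: Risolan has a, Rahane has o, Nehan has a. Risolan preserves a here (none of its changes turn any other segment into a), so the proto-segment is *a.
Position 2: Risolan has e, Rahane has i, Nehan has e. Rahane preserves i here (none of its changes turn any other segment into i), so the proto-segment is *i.
Continuing position by position gives *sisurab; check it forward:
Risolan: start from *sisurab.
  rule 1 (vowel merger): sisurab → sesurab
  rule 2 (vowel merger): sesurab → sesorab
  rule 3: no change — sesorab
  ⇒ Risolan sesorab
Rahane: *sisurab
  sisurab (rule 1 does not apply)
  sisurab → sisurob   [vowel merger]
  sisurob → hisurob   [debuccalisation]
  giving Rahane hisurob.
Nehan: start from *sisurab.
  rule 1 (unconditioned shift): sisurab → sisulab
  rule 2 (vowel merger): sisulab → sesulab
  rule 3: no change — sesulab
  ⇒ Nehan sesulab
No other proto-form is consistent with every reflex, so the reconstruction is *sisurab.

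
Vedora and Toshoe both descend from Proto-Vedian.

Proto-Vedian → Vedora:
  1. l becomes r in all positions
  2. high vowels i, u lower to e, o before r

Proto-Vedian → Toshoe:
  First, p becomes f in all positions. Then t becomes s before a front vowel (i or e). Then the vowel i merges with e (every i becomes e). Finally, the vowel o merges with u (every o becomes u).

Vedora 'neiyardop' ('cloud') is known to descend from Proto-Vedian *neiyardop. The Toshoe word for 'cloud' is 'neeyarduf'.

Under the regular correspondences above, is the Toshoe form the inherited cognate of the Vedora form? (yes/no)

Derive the expected Toshoe reflex of *neiyardop:
Toshoe: *neiyardop > neiyardof > neeyardof > neeyarduf  (by unconditioned shift, vowel merger, vowel merger)
Toshoe 'neeyarduf' matches the regular reflex exactly, so the pair is cognate.

yes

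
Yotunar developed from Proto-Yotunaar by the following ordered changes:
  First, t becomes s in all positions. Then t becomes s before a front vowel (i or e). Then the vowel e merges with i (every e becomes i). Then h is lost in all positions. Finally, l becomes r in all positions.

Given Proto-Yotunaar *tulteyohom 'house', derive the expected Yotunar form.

Yotunar: start from *tulteyohom.
  rule 1 (unconditioned shift): tulteyohom → sulseyohom
  rule 2: no change — sulseyohom
  rule 3 (vowel merger): sulseyohom → sulsiyohom
  rule 4 (h-loss): sulsiyohom → sulsiyoom
  rule 5 (unconditioned shift): sulsiyoom → sursiyoom
  ⇒ Yotunar sursiyoom

sursiyoom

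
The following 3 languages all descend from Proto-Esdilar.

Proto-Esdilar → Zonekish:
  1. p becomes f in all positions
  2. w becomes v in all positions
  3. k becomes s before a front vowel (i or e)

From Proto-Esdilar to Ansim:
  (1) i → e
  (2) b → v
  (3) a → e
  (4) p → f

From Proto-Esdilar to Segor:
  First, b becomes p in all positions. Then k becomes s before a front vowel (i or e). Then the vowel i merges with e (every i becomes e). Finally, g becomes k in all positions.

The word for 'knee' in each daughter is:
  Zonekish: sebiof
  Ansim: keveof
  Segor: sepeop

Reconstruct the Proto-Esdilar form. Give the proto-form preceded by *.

Position 3: Zonekish has b, Ansim has v, Segor has p. Zonekish preserves b here (none of its changes turn any other segment into b), so the proto-segment is *b.
Position 6: Zonekish has f, Ansim has f, Segor has p. Taking the neighbouring segments as reconstructed: Zonekish f could go back to *p or *f; Ansim f could go back to *p or *f; Segor p could go back to *p or *b — the one source consistent with every daughter is *p.
Position 1: Zonekish has s, Ansim has k, Segor has s. Ansim preserves k here (none of its changes turn any other segment into k), so the proto-segment is *k.
Verify the candidate proto-form against each daughter:
Zonekish: *kebiop > kebiof > sebiof  (by unconditioned shift, palatalisation)
Ansim: start from *kebiop.
  rule 1 (vowel merger): kebiop → kebeop
  rule 2 (unconditioned shift): kebeop → keveop
  rule 3: no change — keveop
  rule 4 (unconditioned shift): keveop → keveof
  ⇒ Ansim keveof
Segor: *kebiop > kepiop > sepiop > sepeop  (by unconditioned shift, palatalisation, vowel merger)
*kebiop is the unique common source.

*kebiop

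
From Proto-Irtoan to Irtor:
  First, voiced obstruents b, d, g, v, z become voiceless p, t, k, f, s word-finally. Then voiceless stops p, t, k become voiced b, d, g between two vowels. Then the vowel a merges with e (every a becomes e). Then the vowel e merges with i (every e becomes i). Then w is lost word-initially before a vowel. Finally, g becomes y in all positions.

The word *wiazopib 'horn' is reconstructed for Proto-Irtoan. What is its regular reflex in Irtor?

Irtor: *wiazopib
  wiazopib → wiazopip   [final devoicing]
  wiazopip → wiazobip   [intervocalic voicing]
  wiazobip → wiezobip   [vowel merger]
  wiezobip → wiizobip   [vowel merger]
  wiizobip → iizobip   [glide loss]
  iizobip (rule 6 does not apply)
  giving Irtor iizobip.

iizobip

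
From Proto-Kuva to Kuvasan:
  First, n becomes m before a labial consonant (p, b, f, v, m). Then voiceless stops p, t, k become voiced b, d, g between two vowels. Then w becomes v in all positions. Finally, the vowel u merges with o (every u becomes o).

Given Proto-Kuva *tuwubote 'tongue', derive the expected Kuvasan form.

tovobode

Kuvasan: *tuwubote
  tuwubote (rule 1 does not apply)
  tuwubote → tuwubode   [intervocalic voicing]
  tuwubode → tuvubode   [unconditioned shift]
  tuvubode → tovobode   [vowel merger]
  giving Kuvasan tovobode.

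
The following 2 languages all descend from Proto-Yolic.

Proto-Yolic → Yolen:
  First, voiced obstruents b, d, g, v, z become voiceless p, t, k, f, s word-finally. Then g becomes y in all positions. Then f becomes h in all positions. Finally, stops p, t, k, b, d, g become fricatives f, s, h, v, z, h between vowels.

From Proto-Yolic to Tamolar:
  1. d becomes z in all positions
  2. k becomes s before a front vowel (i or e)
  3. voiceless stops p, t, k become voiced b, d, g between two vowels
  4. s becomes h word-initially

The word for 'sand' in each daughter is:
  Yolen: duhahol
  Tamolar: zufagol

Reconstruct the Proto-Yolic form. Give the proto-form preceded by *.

*dufakol

Position 1: Yolen has d, Tamolar has z. Yolen preserves d here (none of its changes turn any other segment into d), so the proto-segment is *d.
Position 5: Yolen has h, Tamolar has g. Taking the neighbouring segments as reconstructed: Yolen h could go back to *k or *f or *h; Tamolar g could go back to *k or *g — the one source consistent with every daughter is *k.
Continuing position by position gives *dufakol; check it forward:
Yolen: start from *dufakol.
  rule 1: no change — dufakol
  rule 2: no change — dufakol
  rule 3 (unconditioned shift): dufakol → duhakol
  rule 4 (intervocalic lenition): duhakol → duhahol
  ⇒ Yolen duhahol
Tamolar: *dufakol > zufakol > zufagol  (by unconditioned shift, intervocalic voicing)
*dufakol is the unique common source.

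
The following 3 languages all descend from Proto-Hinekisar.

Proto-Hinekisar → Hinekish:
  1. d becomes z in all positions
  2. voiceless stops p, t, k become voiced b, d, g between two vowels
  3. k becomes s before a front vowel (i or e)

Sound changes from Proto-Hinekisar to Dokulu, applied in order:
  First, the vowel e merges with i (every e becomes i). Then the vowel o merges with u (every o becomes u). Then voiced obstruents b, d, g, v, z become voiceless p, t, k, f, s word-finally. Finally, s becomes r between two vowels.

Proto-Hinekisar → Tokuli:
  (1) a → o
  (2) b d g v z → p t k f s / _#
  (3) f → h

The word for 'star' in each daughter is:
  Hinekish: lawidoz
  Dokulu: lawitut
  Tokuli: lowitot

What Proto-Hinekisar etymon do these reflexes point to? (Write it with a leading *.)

Position 6: Hinekish has o, Dokulu has u, Tokuli has o. Hinekish preserves o here (none of its changes turn any other segment into o), so the proto-segment is *o.
Position 5: Hinekish has d, Dokulu has t, Tokuli has t. In Hinekish, d can only continue *t, so the proto-segment is *t.
Position 7: Hinekish has z, Dokulu has t, Tokuli has t. Taking the neighbouring segments as reconstructed: Hinekish z could go back to *d or *z; Dokulu t could go back to *t or *d; Tokuli t could go back to *t or *d — the one source consistent with every daughter is *d.
Continuing position by position gives *lawitod; check it forward:
Hinekish: start from *lawitod.
  rule 1 (unconditioned shift): lawitod → lawitoz
  rule 2 (intervocalic voicing): lawitoz → lawidoz
  rule 3: no change — lawidoz
  ⇒ Hinekish lawidoz
Dokulu: *lawitod > lawitud > lawitut  (by vowel merger, final devoicing)
Tokuli: start from *lawitod.
  rule 1 (vowel merger): lawitod → lowitod
  rule 2 (final devoicing): lowitod → lowitot
  rule 3: no change — lowitot
  ⇒ Tokuli lowitot
Only *lawitod yields all of Hinekish lawidoz, Dokulu lawitut, Tokuli lowitot.

*lawitod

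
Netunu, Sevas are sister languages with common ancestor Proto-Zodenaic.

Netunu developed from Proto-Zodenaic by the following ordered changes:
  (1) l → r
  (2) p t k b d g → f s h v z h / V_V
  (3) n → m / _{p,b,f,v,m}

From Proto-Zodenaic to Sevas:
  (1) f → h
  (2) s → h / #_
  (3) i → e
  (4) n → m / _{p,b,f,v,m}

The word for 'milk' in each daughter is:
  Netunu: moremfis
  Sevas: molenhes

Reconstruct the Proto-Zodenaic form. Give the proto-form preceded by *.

*molenfis

Position 3: Netunu has r, Sevas has l. Sevas preserves l here (none of its changes turn any other segment into l), so the proto-segment is *l.
Position 6: Netunu has f, Sevas has h. Taking the neighbouring segments as reconstructed: Netunu f can only go back to *f; Sevas h could go back to *f or *h — the one source consistent with every daughter is *f.
Position 5: Netunu has m, Sevas has n. Sevas preserves n here (none of its changes turn any other segment into n), so the proto-segment is *n.
Continuing position by position gives *molenfis; check it forward:
Netunu: *molenfis > morenfis > moremfis  (by unconditioned shift, nasal place assimilation)
Sevas: start from *molenfis.
  rule 1 (unconditioned shift): molenfis → molenhis
  rule 2: no change — molenhis
  rule 3 (vowel merger): molenhis → molenhes
  rule 4: no change — molenhes
  ⇒ Sevas molenhes
Only *molenfis yields all of Netunu moremfis, Sevas molenhes.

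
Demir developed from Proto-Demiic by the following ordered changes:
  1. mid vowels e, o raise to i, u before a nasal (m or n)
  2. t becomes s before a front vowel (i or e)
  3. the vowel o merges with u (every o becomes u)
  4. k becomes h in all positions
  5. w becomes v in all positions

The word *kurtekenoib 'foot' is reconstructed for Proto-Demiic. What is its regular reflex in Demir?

hursehinuib

Demir: *kurtekenoib > kurtekinoib > kursekinoib > kursekinuib > hursehinuib  (by pre-nasal raising, palatalisation, vowel merger, unconditioned shift)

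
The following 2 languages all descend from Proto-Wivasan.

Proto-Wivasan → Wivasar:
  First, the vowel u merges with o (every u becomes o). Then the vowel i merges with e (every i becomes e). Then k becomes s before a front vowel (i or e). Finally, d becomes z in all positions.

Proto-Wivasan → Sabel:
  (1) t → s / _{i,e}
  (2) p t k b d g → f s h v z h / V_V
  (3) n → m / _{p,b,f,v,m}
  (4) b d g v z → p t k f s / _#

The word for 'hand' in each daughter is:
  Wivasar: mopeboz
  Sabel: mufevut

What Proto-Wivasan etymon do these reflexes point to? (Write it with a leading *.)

Position 3: Wivasar has p, Sabel has f. Wivasar preserves p here (none of its changes turn any other segment into p), so the proto-segment is *p.
Position 2: Wivasar has o, Sabel has u. Sabel preserves u here (none of its changes turn any other segment into u), so the proto-segment is *u.
This points to *mupebud. Verify forward in each daughter:
Wivasar: start from *mupebud.
  rule 1 (vowel merger): mupebud → mopebod
  rule 2: no change — mopebod
  rule 3: no change — mopebod
  rule 4 (unconditioned shift): mopebod → mopeboz
  ⇒ Wivasar mopeboz
Sabel: *mupebud > mufevud > mufevut  (by intervocalic lenition, final devoicing)
No other proto-form is consistent with every reflex, so the reconstruction is *mupebud.

*mupebud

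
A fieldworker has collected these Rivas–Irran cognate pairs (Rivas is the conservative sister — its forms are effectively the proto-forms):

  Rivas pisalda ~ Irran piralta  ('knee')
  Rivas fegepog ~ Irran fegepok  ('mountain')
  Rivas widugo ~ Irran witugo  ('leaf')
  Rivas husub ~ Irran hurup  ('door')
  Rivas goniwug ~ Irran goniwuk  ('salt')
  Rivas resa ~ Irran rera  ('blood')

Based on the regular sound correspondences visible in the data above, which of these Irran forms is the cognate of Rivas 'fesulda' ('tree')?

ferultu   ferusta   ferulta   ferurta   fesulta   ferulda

husub ~ hurup — Rivas s corresponds to Irran r between vowels (before a back vowel).
pisalda ~ piralta — Rivas d corresponds to Irran t after a consonant, before a back vowel.
Applying these to Rivas 'fesulda':
  fesulda → ferulda   (s→r between vowels (before a back vowel))
  ferulda → ferulta   (d→t after a consonant, before a back vowel)
So the Irran cognate is 'ferulta'.

ferulta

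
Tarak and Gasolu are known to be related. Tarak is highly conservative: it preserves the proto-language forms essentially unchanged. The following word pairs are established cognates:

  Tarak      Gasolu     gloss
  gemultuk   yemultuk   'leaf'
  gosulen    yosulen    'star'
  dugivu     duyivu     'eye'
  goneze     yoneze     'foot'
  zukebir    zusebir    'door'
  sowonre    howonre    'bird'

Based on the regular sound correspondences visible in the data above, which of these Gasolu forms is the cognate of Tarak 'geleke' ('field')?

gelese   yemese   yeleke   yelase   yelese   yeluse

yelese

gemultuk ~ yemultuk — Tarak g corresponds to Gasolu y word-initially before a front vowel.
zukebir ~ zusebir — Tarak k corresponds to Gasolu s between vowels (before a front vowel).
Applying these to Tarak 'geleke':
  geleke → yeleke   (g→y word-initially before a front vowel)
  yeleke → yelese   (k→s between vowels (before a front vowel))
So the Gasolu cognate is 'yelese'.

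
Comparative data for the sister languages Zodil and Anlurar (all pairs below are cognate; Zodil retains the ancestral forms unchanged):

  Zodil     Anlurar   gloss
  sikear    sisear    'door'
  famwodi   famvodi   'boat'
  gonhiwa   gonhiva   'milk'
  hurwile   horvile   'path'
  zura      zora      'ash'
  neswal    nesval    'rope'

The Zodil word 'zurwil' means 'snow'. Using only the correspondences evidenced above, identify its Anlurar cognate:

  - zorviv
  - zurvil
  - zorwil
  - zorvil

hurwile ~ horvile, zura ~ zora — Zodil u corresponds to Anlurar o after a consonant, before r.
hurwile ~ horvile — Zodil w corresponds to Anlurar v after a consonant, before a front vowel.
Applying these to Zodil 'zurwil':
  zurwil → zorwil   (u→o after a consonant, before r)
  zorwil → zorvil   (w→v after a consonant, before a front vowel)
So the Anlurar cognate is 'zorvil'.

zorvil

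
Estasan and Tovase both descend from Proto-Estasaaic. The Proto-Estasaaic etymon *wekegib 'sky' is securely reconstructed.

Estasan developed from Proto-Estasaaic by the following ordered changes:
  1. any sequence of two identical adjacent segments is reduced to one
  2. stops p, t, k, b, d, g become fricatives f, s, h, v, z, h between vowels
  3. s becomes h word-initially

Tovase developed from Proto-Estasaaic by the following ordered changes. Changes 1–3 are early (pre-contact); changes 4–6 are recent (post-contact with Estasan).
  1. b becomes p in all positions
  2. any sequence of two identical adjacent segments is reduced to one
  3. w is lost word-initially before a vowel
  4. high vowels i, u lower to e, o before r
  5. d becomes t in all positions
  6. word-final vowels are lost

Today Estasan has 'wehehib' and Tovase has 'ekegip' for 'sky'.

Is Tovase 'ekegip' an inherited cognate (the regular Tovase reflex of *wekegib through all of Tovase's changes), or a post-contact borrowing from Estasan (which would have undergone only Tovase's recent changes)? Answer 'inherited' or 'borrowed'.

If inherited, *wekegib would pass through all of Tovase's changes:
Tovase: *wekegib > wekegip > ekegip  (by unconditioned shift, glide loss)
If borrowed from Estasan 'wehehib' after the early changes, it would undergo only the recent ones:
  rule 4 (pre-rhotic lowering): no change (wehehib)
  rule 5 (unconditioned shift): no change (wehehib)
  rule 6 (apocope): no change (wehehib)
  ⇒ as a loan: wehehib
Tovase 'ekegip' matches the inherited outcome exactly, so it is an inherited cognate, not a loan.

inherited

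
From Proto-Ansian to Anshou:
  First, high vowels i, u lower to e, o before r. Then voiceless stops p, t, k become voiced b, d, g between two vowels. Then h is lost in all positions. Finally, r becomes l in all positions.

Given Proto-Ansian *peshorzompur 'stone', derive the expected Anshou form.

Anshou: *peshorzompur > peshorzompor > pesorzompor > pesolzompol  (by pre-rhotic lowering, h-loss, unconditioned shift)

pesolzompol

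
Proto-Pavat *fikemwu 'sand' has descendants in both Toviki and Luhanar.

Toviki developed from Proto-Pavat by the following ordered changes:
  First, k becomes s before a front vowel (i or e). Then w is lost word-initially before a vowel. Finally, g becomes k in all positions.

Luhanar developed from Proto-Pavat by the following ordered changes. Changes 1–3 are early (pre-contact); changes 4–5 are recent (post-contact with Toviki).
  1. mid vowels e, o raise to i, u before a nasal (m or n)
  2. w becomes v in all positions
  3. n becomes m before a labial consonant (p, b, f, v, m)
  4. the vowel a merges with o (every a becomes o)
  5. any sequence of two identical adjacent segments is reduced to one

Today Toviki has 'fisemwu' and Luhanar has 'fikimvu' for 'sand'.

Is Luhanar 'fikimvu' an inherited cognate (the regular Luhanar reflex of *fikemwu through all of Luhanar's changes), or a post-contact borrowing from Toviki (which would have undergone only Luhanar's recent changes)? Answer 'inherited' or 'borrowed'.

If inherited, *fikemwu would pass through all of Luhanar's changes:
Luhanar: start from *fikemwu.
  rule 1 (pre-nasal raising): fikemwu → fikimwu
  rule 2 (unconditioned shift): fikimwu → fikimvu
  rule 3: no change — fikimvu
  rule 4: no change — fikimvu
  rule 5: no change — fikimvu
  ⇒ Luhanar fikimvu
If borrowed from Toviki 'fisemwu' after the early changes, it would undergo only the recent ones:
  rule 4 (vowel merger): no change (fisemwu)
  rule 5 (degemination): no change (fisemwu)
  ⇒ as a loan: fisemwu
Luhanar 'fikimvu' matches the inherited outcome exactly, so it is an inherited cognate, not a loan.

inherited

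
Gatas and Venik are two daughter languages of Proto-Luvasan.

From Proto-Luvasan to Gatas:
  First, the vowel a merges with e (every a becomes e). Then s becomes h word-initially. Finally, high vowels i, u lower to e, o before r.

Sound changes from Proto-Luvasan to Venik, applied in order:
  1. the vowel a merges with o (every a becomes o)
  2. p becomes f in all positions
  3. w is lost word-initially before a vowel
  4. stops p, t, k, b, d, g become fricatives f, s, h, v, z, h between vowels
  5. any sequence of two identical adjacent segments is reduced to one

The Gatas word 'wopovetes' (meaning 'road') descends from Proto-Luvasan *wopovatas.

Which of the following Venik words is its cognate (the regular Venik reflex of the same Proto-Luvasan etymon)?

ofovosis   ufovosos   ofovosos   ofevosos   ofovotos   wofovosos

Venik: *wopovatas > wopovotos > wofovotos > ofovotos > ofovosos  (by vowel merger, unconditioned shift, glide loss, intervocalic lenition)
Among the options, 'ofovosos' alone shows every Venik change applied in order.

ofovosos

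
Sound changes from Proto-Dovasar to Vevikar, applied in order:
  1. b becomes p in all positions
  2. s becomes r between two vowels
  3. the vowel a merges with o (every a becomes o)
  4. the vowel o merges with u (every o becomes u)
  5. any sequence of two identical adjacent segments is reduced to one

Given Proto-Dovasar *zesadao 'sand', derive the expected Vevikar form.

Vevikar: start from *zesadao.
  rule 1: no change — zesadao
  rule 2 (rhotacism): zesadao → zeradao
  rule 3 (vowel merger): zeradao → zerodoo
  rule 4 (vowel merger): zerodoo → zeruduu
  rule 5 (degemination): zeruduu → zerudu
  ⇒ Vevikar zerudu

zerudu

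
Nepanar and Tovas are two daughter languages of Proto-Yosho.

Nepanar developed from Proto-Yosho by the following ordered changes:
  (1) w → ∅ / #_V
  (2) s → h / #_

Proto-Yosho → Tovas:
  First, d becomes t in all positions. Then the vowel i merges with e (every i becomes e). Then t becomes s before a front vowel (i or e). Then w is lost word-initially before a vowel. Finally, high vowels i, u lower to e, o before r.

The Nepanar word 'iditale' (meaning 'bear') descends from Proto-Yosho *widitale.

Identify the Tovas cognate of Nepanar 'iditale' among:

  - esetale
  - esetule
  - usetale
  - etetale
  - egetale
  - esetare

Tovas: *widitale > wititale > wetetale > wesetale > esetale  (by unconditioned shift, vowel merger, palatalisation, glide loss)
Only 'esetale' matches the regular Tovas development of *widitale.

esetale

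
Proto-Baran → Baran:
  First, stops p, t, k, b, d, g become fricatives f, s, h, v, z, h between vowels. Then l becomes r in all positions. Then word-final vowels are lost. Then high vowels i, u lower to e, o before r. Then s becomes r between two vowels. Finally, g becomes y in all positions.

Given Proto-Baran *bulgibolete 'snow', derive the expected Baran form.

Baran: start from *bulgibolete.
  rule 1 (intervocalic lenition): bulgibolete → bulgivolese
  rule 2 (unconditioned shift): bulgivolese → burgivorese
  rule 3 (apocope): burgivorese → burgivores
  rule 4 (pre-rhotic lowering): burgivores → borgivores
  rule 5: no change — borgivores
  rule 6 (unconditioned shift): borgivores → boryivores
  ⇒ Baran boryivores

boryivores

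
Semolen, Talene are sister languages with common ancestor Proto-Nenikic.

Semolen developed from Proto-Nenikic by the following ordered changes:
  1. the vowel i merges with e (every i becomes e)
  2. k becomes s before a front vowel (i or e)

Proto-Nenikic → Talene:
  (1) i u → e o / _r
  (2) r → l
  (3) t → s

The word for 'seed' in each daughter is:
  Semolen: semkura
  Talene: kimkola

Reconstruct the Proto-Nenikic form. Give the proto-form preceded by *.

Position 5: Semolen has u, Talene has o. Semolen preserves u here (none of its changes turn any other segment into u), so the proto-segment is *u.
Position 6: Semolen has r, Talene has l. Semolen preserves r here (none of its changes turn any other segment into r), so the proto-segment is *r.
Verify the candidate proto-form against each daughter:
Semolen: *kimkura > kemkura > semkura  (by vowel merger, palatalisation)
Talene: start from *kimkura.
  rule 1 (pre-rhotic lowering): kimkura → kimkora
  rule 2 (unconditioned shift): kimkora → kimkola
  rule 3: no change — kimkola
  ⇒ Talene kimkola
*kimkura is the unique common source.

*kimkura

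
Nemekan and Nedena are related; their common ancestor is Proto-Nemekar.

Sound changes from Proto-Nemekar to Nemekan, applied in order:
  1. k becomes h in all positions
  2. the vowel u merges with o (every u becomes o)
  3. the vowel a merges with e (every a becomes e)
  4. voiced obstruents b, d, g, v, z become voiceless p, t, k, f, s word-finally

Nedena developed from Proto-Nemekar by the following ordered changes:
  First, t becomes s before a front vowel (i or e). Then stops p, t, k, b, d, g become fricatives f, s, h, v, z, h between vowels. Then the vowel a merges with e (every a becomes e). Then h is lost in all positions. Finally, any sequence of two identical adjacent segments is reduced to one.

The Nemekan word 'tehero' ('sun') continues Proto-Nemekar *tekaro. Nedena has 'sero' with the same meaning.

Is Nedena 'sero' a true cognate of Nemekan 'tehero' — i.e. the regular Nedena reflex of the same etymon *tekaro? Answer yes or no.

Derive the expected Nedena reflex of *tekaro:
Nedena: *tekaro > sekaro > seharo > sehero > seero > sero  (by palatalisation, intervocalic lenition, vowel merger, h-loss, degemination)
Nedena 'sero' matches the regular reflex exactly, so the pair is cognate.

yes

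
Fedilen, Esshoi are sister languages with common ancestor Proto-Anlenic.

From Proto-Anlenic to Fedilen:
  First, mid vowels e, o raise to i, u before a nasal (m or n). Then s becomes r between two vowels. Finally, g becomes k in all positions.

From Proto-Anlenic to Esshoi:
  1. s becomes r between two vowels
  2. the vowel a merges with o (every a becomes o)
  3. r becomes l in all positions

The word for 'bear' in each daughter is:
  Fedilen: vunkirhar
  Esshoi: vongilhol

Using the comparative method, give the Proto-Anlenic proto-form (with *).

*vongirhar

Position 6: Fedilen has r, Esshoi has l. Taking the neighbouring segments as reconstructed: Fedilen r can only go back to *r; Esshoi l could go back to *l or *r — the one source consistent with every daughter is *r.
Position 8: Fedilen has a, Esshoi has o. Fedilen preserves a here (none of its changes turn any other segment into a), so the proto-segment is *a.
This points to *vongirhar. Verify forward in each daughter:
Fedilen: *vongirhar > vungirhar > vunkirhar  (by pre-nasal raising, unconditioned shift)
Esshoi: start from *vongirhar.
  rule 1: no change — vongirhar
  rule 2 (vowel merger): vongirhar → vongirhor
  rule 3 (unconditioned shift): vongirhor → vongilhol
  ⇒ Esshoi vongilhol
Only *vongirhar yields all of Fedilen vunkirhar, Esshoi vongilhol.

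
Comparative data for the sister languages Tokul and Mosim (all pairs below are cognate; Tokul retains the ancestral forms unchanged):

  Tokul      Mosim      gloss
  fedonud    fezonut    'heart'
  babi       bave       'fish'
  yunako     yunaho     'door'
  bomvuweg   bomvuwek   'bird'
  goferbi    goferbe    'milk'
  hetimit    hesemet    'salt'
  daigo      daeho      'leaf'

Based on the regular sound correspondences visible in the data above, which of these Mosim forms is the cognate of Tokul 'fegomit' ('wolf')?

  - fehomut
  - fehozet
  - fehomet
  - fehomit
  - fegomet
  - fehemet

fehomet

daigo ~ daeho — Tokul g corresponds to Mosim h between vowels (before a back vowel).
hetimit ~ hesemet — Tokul i corresponds to Mosim e after a consonant, before a consonant other than r, m, n, p, b, f, v.
Applying these to Tokul 'fegomit':
  fegomit → fehomit   (g→h between vowels (before a back vowel))
  fehomit → fehomet   (i→e after a consonant, before a consonant other than r, m, n, p, b, f, v)
So the Mosim cognate is 'fehomet'.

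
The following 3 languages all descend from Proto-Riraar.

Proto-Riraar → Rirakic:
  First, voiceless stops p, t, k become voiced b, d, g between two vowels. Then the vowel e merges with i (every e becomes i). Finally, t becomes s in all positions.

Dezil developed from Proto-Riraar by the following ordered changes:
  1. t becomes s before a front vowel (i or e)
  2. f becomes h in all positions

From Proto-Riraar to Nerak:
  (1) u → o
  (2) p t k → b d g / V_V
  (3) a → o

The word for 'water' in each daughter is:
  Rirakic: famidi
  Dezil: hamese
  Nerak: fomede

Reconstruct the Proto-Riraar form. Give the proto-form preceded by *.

Position 2: Rirakic has a, Dezil has a, Nerak has o. Rirakic preserves a here (none of its changes turn any other segment into a), so the proto-segment is *a.
Position 5: Rirakic has d, Dezil has s, Nerak has d. Taking the neighbouring segments as reconstructed: Rirakic d could go back to *t or *d; Dezil s could go back to *t or *s; Nerak d could go back to *t or *d — the one source consistent with every daughter is *t.
Continuing position by position gives *famete; check it forward:
Rirakic: *famete
  famete → famede   [intervocalic voicing]
  famede → famidi   [vowel merger]
  famidi (rule 3 does not apply)
  giving Rirakic famidi.
Dezil: *famete
  famete → famese   [palatalisation]
  famese → hamese   [unconditioned shift]
  giving Dezil hamese.
Nerak: start from *famete.
  rule 1: no change — famete
  rule 2 (intervocalic voicing): famete → famede
  rule 3 (vowel merger): famede → fomede
  ⇒ Nerak fomede
*famete is the unique common source.

*famete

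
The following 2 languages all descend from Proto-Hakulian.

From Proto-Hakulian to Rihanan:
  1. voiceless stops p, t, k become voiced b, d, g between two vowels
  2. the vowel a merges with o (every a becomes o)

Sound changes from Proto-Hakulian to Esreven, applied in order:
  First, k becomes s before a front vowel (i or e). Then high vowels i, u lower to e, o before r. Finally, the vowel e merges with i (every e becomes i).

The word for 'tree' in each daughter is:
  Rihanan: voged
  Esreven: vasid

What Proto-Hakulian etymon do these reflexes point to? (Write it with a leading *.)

Position 2: Rihanan has o, Esreven has a. Esreven preserves a here (none of its changes turn any other segment into a), so the proto-segment is *a.
Position 4: Rihanan has e, Esreven has i. Rihanan preserves e here (none of its changes turn any other segment into e), so the proto-segment is *e.
Position 3: Rihanan has g, Esreven has s. Taking the neighbouring segments as reconstructed: Rihanan g could go back to *k or *g; Esreven s could go back to *k or *s — the one source consistent with every daughter is *k.
The remaining positions agree across the daughters. Check the candidate against every language:
Rihanan: *vaked > vaged > voged  (by intervocalic voicing, vowel merger)
Esreven: *vaked
  vaked → vased   [palatalisation]
  vased (rule 2 does not apply)
  vased → vasid   [vowel merger]
  giving Esreven vasid.
Only *vaked yields all of Rihanan voged, Esreven vasid.

*vaked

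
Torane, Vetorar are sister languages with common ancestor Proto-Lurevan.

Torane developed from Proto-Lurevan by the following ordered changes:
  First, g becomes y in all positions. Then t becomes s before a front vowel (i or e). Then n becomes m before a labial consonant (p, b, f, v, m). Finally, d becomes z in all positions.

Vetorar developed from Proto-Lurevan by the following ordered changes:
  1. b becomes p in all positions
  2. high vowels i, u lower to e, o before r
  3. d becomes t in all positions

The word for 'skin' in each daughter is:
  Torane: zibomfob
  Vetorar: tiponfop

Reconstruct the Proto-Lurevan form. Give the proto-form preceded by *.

Position 5: Torane has m, Vetorar has n. Vetorar preserves n here (none of its changes turn any other segment into n), so the proto-segment is *n.
Position 3: Torane has b, Vetorar has p. Torane preserves b here (none of its changes turn any other segment into b), so the proto-segment is *b.
Verify the candidate proto-form against each daughter:
Torane: *dibonfob > dibomfob > zibomfob  (by nasal place assimilation, unconditioned shift)
Vetorar: *dibonfob > diponfop > tiponfop  (by unconditioned shift, unconditioned shift)
No other proto-form is consistent with every reflex, so the reconstruction is *dibonfob.

*dibonfob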